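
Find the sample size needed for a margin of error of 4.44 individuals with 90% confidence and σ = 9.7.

n = (z*σ/E)² = (1.645×9.7/4.44)² = 12.9 → n = 13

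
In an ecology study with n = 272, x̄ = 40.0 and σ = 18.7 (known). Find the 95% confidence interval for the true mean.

CI = x̄ ± z*(σ/√n) = 40.0 ± 1.96(18.7/√272) = 40.0 ± 2.22 = (37.78, 42.22)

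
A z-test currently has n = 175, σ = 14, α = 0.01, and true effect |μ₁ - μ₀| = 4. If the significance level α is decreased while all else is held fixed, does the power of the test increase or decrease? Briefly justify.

Power decreases: a smaller α raises the critical value, so less of the H₁ sampling distribution falls in the rejection region.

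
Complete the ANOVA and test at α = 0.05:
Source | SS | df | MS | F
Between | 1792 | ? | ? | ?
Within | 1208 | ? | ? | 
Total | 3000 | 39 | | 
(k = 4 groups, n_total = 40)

df_between = 3, df_within = 36. MS_between = 597.33, MS_within = 33.56. F = 17.801, F_crit ≈ 2.866. Reject H₀.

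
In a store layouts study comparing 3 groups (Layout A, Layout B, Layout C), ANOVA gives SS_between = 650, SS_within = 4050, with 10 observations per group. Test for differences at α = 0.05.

df_between = 2, df_within = 27. F = MS_between/MS_within = 325.0/150.0 = 2.167. F_crit ≈ 3.354. Fail to reject H₀.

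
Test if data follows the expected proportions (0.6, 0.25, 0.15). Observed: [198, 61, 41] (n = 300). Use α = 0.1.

Expected: [180.0, 75.0, 45.0]. χ² = 4.769. df = 2, critical = 4.605. Reject H₀.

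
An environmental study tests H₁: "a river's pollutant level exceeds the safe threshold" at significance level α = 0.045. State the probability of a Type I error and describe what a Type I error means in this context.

P(Type I error) = α = 0.045. A Type I error is rejecting H₀ when H₀ is actually true (false positive) — here, concluding that a river's pollutant level exceeds the safe threshold when in fact this is not the case. Consequence: shutting down a compliant factory unnecessarily.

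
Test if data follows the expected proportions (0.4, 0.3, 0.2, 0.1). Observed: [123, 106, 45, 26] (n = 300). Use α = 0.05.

Expected: [120.0, 90.0, 60.0, 30.0]. χ² = 7.203. df = 3, critical = 7.815. Fail to reject H₀.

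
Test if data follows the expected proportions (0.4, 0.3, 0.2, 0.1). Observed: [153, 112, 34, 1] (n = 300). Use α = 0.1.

Expected: [120.0, 90.0, 60.0, 30.0]. χ² = 53.753. df = 3, critical = 6.251. Reject H₀.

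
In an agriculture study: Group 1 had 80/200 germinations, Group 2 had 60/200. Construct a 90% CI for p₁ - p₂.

p̂₁ = 0.4, p̂₂ = 0.3. Difference = 0.1. CI = (0.022, 0.178)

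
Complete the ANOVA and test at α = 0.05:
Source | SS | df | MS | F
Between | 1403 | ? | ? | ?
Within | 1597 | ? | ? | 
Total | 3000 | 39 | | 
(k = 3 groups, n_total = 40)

df_between = 2, df_within = 37. MS_between = 701.5, MS_within = 43.16. F = 16.253, F_crit ≈ 3.252. Reject H₀.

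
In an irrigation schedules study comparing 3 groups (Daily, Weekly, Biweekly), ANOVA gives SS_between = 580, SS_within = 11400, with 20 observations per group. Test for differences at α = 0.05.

df_between = 2, df_within = 57. F = MS_between/MS_within = 290.0/200.0 = 1.45. F_crit ≈ 3.159. Fail to reject H₀.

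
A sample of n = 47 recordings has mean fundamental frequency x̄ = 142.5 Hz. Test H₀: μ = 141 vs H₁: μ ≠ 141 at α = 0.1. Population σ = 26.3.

z = (x̄ - μ₀)/(σ/√n) = (142.5 - 141)/(26.3/√47) = 0.391. Critical value: ±1.645. Since |0.391| ≤ 1.645, Fail to reject H₀.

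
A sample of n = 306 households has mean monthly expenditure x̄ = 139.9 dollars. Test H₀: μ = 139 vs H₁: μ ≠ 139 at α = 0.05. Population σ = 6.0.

z = (x̄ - μ₀)/(σ/√n) = (139.9 - 139)/(6.0/√306) = 2.624. Critical value: ±1.96. Since |2.624| > 1.96, Reject H₀.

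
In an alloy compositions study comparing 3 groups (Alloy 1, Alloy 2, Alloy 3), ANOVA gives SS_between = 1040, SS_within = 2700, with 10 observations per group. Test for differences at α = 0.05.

df_between = 2, df_within = 27. F = MS_between/MS_within = 520.0/100.0 = 5.2. F_crit ≈ 3.354. Reject H₀. At least one mean differs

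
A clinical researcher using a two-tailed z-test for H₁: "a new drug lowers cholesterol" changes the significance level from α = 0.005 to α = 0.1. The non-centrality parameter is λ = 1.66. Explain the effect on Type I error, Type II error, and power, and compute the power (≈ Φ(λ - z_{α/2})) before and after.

Increasing α from 0.005 to 0.1:
• Type I error rate increases (α is the Type I rate by definition).
• Critical value moves from z_{α/2} = 2.807 to 1.645, so power = Φ(λ - z_{α/2}) goes from Φ(1.66 - 2.807) = 0.126 to Φ(1.66 - 1.645) = 0.506.
• Type II error rate β = 1 - power therefore decreases (0.874 → 0.494).
Appropriate when false negatives are costly — here, shelving an effective drug — patients miss out on a treatment that would have helped.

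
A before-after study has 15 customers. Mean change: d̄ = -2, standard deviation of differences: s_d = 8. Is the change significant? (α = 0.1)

t = d̄/(s_d/√n) = -2/(8/√15) = -0.968. df = 14, critical t = ±1.761. Fail to reject H₀.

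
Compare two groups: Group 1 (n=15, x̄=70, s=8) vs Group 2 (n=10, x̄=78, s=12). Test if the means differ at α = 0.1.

Pooled sp = 9.76. t = -2.007, df = 23. Critical t = ±1.714. Reject H₀.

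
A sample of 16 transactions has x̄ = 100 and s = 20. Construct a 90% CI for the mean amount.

CI = x̄ ± t*(s/√n) = 100 ± 1.753(20/√16) = (91.23, 108.77)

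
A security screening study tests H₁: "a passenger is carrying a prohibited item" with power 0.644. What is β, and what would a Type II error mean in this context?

β = 1 - power = 1 - 0.644 = 0.356. A Type II error is failing to reject H₀ when H₀ is false (false negative) — here, failing to conclude that a passenger is carrying a prohibited item when in fact it is true. Consequence: letting a prohibited item through — security breach.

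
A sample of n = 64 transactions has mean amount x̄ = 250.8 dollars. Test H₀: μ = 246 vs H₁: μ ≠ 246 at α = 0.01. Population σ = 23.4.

z = (x̄ - μ₀)/(σ/√n) = (250.8 - 246)/(23.4/√64) = 1.641. Critical value: ±2.576. Since |1.641| ≤ 2.576, Fail to reject H₀.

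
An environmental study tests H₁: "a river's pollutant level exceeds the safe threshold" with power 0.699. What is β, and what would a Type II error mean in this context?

β = 1 - power = 1 - 0.699 = 0.301. A Type II error is failing to reject H₀ when H₀ is false (false negative) — here, failing to conclude that a river's pollutant level exceeds the safe threshold when in fact it is true. Consequence: allowing unsafe pollution to continue.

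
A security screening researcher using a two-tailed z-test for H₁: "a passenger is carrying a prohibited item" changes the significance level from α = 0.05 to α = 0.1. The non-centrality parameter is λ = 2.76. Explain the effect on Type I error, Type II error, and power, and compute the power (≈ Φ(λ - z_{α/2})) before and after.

Increasing α from 0.05 to 0.1:
• Type I error rate increases (α is the Type I rate by definition).
• Critical value moves from z_{α/2} = 1.96 to 1.645, so power = Φ(λ - z_{α/2}) goes from Φ(2.76 - 1.96) = 0.788 to Φ(2.76 - 1.645) = 0.868.
• Type II error rate β = 1 - power therefore decreases (0.212 → 0.132).
Appropriate when false negatives are costly — here, letting a prohibited item through — security breach.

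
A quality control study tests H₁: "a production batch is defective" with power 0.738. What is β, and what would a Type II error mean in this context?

β = 1 - power = 1 - 0.738 = 0.262. A Type II error is failing to reject H₀ when H₀ is false (false negative) — here, failing to conclude that a production batch is defective when in fact it is true. Consequence: shipping a defective batch — faulty products reach customers.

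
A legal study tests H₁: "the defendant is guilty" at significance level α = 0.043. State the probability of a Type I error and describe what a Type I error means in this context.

P(Type I error) = α = 0.043. A Type I error is rejecting H₀ when H₀ is actually true (false positive) — here, concluding that the defendant is guilty when in fact this is not the case. Consequence: convicting an innocent person.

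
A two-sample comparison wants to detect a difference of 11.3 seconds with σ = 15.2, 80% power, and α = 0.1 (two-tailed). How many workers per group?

n per group = 2(z_α/2 + z_β)²σ²/d² = 2×(1.645 + 0.84)²×15.2²/11.3² = 22.3 → n = 23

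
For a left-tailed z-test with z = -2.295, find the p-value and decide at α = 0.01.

p = P(Z < -2.295) = Φ(-2.295) ≈ 0.0109. Since p ≥ 0.01, fail to reject H₀ (not significant) at α = 0.01.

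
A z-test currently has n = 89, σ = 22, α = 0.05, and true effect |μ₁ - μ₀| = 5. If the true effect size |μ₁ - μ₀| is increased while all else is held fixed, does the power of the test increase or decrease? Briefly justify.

Power increases: a larger true effect increases the non-centrality λ = |μ₁ - μ₀|/(σ/√n).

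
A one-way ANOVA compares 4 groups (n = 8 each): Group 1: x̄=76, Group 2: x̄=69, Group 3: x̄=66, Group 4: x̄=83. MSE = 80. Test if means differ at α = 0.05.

Grand mean = 73.5. SS_between = 1384.0, MS_between = 461.33. F = 5.767, F_crit ≈ 2.947. Reject H₀.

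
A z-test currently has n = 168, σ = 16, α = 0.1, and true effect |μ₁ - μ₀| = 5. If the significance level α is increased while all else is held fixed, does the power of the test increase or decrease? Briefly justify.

Power increases: a larger α lowers the critical value, so more of the H₁ sampling distribution falls in the rejection region.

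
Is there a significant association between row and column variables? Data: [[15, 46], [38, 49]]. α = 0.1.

χ² = 5.684. df = 1, critical = 2.706. Reject H₀. Variables are dependent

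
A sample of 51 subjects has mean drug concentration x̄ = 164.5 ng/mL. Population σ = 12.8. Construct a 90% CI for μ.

CI = x̄ ± z*(σ/√n) = 164.5 ± 1.645(12.8/√51) = 164.5 ± 2.95 = (161.55, 167.45)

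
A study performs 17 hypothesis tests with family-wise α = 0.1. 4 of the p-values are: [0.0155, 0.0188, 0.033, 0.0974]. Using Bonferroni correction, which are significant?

Bonferroni α = 0.1/17 = 0.00588. None of the given p-values are significant.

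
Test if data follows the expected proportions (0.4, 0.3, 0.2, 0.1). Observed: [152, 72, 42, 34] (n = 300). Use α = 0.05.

Expected: [120.0, 90.0, 60.0, 30.0]. χ² = 18.067. df = 3, critical = 7.815. Reject H₀.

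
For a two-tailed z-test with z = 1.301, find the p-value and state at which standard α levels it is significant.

p = 2·P(Z > |1.301|) = 2·(1 - Φ(1.301)) ≈ 0.1933. Not significant at any standard level.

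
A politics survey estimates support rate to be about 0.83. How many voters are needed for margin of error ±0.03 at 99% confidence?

n = z²p(1-p)/E² = 2.576²×0.83×0.17/0.03² = 1040.3 → n = 1041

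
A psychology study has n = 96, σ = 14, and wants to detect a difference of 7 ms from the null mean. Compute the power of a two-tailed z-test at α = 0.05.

SE = σ/√n = 14/√96 = 1.429. Non-centrality λ = d/SE = 7/1.429 = 4.899. Power ≈ Φ(λ - z_{α/2}) = Φ(4.899 - 1.96) = Φ(2.939) = 0.998.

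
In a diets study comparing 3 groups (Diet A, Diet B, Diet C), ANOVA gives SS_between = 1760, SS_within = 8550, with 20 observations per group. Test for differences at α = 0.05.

df_between = 2, df_within = 57. F = MS_between/MS_within = 880.0/150.0 = 5.867. F_crit ≈ 3.159. Reject H₀. At least one mean differs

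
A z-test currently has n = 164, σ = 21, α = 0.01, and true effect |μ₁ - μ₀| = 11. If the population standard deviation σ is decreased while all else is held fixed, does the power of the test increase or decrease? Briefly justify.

Power increases: a smaller σ shrinks the standard error σ/√n, moving the sampling distribution under H₁ further from the critical value.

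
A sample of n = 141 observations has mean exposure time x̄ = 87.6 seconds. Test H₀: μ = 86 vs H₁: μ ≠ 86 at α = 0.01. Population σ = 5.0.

z = (x̄ - μ₀)/(σ/√n) = (87.6 - 86)/(5.0/√141) = 3.8. Critical value: ±2.576. Since |3.8| > 2.576, Reject H₀.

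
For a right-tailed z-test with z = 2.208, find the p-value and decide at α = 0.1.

p = P(Z > 2.208) = 1 - Φ(2.208) ≈ 0.0136. Since p < 0.1, reject H₀ (significant) at α = 0.1.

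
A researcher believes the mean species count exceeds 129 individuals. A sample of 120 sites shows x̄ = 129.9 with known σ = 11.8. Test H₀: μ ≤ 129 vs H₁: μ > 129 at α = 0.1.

z = 0.836. Critical value: 1.28. Fail to reject H₀.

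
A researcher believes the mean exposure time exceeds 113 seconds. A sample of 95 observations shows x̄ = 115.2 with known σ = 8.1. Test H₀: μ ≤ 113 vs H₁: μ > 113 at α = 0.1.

z = 2.647. Critical value: 1.28. Reject H₀.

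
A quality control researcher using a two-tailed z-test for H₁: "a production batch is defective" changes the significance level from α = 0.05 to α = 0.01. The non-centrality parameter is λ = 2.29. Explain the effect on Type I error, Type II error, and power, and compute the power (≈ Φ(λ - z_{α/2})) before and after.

Decreasing α from 0.05 to 0.01:
• Type I error rate decreases (α is the Type I rate by definition).
• Critical value moves from z_{α/2} = 1.96 to 2.576, so power = Φ(λ - z_{α/2}) goes from Φ(2.29 - 1.96) = 0.629 to Φ(2.29 - 2.576) = 0.387.
• Type II error rate β = 1 - power therefore increases (0.371 → 0.613).
Appropriate when false positives are costly — here, scrapping a good batch — wasted material and cost for no reason.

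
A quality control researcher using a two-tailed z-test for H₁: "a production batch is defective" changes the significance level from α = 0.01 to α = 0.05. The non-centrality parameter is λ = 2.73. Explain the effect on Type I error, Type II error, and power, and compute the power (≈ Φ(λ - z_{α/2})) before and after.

Increasing α from 0.01 to 0.05:
• Type I error rate increases (α is the Type I rate by definition).
• Critical value moves from z_{α/2} = 2.576 to 1.96, so power = Φ(λ - z_{α/2}) goes from Φ(2.73 - 2.576) = 0.561 to Φ(2.73 - 1.96) = 0.779.
• Type II error rate β = 1 - power therefore decreases (0.439 → 0.221).
Appropriate when false negatives are costly — here, shipping a defective batch — faulty products reach customers.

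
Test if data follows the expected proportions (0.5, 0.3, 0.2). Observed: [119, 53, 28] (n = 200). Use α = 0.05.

Expected: [100.0, 60.0, 40.0]. χ² = 8.027. df = 2, critical = 5.991. Reject H₀.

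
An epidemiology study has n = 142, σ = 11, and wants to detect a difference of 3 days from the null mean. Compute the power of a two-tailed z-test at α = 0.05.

SE = σ/√n = 11/√142 = 0.923. Non-centrality λ = d/SE = 3/0.923 = 3.25. Power ≈ Φ(λ - z_{α/2}) = Φ(3.25 - 1.96) = Φ(1.29) = 0.901.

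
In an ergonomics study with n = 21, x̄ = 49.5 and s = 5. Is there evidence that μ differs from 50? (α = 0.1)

t = (x̄ - μ₀)/(s/√n) = (49.5 - 50)/(5/√21) = -0.458. df = 20, critical t = ±1.725. Fail to reject H₀.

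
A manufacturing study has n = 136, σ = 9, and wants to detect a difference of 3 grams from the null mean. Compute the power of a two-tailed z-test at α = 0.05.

SE = σ/√n = 9/√136 = 0.772. Non-centrality λ = d/SE = 3/0.772 = 3.887. Power ≈ Φ(λ - z_{α/2}) = Φ(3.887 - 1.96) = Φ(1.927) = 0.973.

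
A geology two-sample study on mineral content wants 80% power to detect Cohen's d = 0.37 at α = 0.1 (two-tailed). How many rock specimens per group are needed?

z_{α/2} = 1.645, z_β = Φ⁻¹(0.8) = 0.842. For small effect (d = 0.37): n per group = 2(z_{α/2} + z_β)²/d² = 2(1.645 + 0.842)²/0.37² = 90.4 → 91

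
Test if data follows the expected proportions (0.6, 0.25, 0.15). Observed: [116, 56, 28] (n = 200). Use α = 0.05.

Expected: [120.0, 50.0, 30.0]. χ² = 0.987. df = 2, critical = 5.991. Fail to reject H₀.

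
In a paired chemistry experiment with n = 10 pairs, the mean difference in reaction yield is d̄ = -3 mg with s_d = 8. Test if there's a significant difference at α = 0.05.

t = d̄/(s_d/√n) = -3/(8/√10) = -1.186. df = 9, critical t = ±2.262. Fail to reject H₀.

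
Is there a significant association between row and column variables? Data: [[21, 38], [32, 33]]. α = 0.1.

χ² = 2.35. df = 1, critical = 2.706. Fail to reject H₀. No evidence of dependence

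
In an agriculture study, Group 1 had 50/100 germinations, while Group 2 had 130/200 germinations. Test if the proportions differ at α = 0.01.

p̂₁ = 0.5, p̂₂ = 0.65, pooled p̂ = 0.6. z = -2.5. Critical: ±2.576. Fail to reject H₀.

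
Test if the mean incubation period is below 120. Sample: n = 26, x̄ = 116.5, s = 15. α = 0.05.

t = (116.5 - 120)/(15/√26) = -1.19, df = 25. Critical t = -1.708. Fail to reject H₀.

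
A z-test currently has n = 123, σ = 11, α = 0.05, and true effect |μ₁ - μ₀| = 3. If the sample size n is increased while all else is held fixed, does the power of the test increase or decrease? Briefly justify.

Power increases: a larger n shrinks the standard error σ/√n, moving the sampling distribution under H₁ further from the critical value.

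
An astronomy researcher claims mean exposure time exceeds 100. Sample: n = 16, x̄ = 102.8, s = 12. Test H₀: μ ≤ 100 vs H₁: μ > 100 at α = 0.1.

t = (102.8 - 100)/(12/√16) = 0.933, df = 15. Critical t = 1.341. Fail to reject H₀.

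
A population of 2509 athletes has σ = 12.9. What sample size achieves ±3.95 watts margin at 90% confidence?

Without FPC: n₀ = (1.645×12.9/3.95)² = 28.861. With FPC: n = n₀N/(n₀+N-1) = 28.5 → n = 29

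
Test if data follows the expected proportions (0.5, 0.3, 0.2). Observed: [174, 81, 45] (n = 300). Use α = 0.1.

Expected: [150.0, 90.0, 60.0]. χ² = 8.49. df = 2, critical = 4.605. Reject H₀.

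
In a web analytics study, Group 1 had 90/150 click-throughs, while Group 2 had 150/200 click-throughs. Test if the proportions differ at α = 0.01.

p̂₁ = 0.6, p̂₂ = 0.75, pooled p̂ = 0.686. z = -2.991. Critical: ±2.576. Reject H₀.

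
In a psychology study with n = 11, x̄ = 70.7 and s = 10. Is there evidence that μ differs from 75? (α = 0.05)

t = (x̄ - μ₀)/(s/√n) = (70.7 - 75)/(10/√11) = -1.426. df = 10, critical t = ±2.228. Fail to reject H₀.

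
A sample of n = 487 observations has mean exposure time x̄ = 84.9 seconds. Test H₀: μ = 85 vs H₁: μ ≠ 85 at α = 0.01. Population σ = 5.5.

z = (x̄ - μ₀)/(σ/√n) = (84.9 - 85)/(5.5/√487) = -0.401. Critical value: ±2.576. Since |-0.401| ≤ 2.576, Fail to reject H₀.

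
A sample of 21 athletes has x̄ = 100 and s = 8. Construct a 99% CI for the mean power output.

CI = x̄ ± t*(s/√n) = 100 ± 2.845(8/√21) = (95.03, 104.97)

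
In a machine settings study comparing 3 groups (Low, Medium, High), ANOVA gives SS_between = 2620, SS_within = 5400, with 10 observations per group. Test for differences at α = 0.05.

df_between = 2, df_within = 27. F = MS_between/MS_within = 1310.0/200.0 = 6.55. F_crit ≈ 3.354. Reject H₀. At least one mean differs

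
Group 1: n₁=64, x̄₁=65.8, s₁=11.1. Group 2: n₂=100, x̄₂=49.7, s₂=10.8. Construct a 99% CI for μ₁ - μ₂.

Difference = 16.1. SE = √(11.1²/64 + 10.8²/100) = 1.758. CI = (11.57, 20.63)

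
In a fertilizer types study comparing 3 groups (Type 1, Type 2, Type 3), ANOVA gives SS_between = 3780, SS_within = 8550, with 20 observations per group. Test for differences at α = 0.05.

df_between = 2, df_within = 57. F = MS_between/MS_within = 1890.0/150.0 = 12.6. F_crit ≈ 3.159. Reject H₀. At least one mean differs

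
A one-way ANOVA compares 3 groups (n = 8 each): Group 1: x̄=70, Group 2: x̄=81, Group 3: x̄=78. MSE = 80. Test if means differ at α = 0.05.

Grand mean = 76.33. SS_between = 517.33, MS_between = 258.67. F = 3.233, F_crit ≈ 3.467. Fail to reject H₀.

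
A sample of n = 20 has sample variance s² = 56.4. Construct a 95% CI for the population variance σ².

df = 19. χ²_{0.025} = 32.852, χ²_{0.975} = 8.907. CI for σ² = ((n-1)s²/χ²_{α/2}, (n-1)s²/χ²_{1-α/2}) = (19·56.4/32.852, 19·56.4/8.907) = (32.62, 120.31)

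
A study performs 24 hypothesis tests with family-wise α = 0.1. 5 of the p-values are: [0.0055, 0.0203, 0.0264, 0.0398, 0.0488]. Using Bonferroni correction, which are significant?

Bonferroni α = 0.1/24 = 0.00417. None of the given p-values are significant.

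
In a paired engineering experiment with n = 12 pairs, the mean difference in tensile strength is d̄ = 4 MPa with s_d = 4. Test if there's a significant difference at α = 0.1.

t = d̄/(s_d/√n) = 4/(4/√12) = 3.464. df = 11, critical t = ±1.796. Reject H₀.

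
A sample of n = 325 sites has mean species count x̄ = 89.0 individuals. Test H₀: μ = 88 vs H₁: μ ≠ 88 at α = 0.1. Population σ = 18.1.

z = (x̄ - μ₀)/(σ/√n) = (89.0 - 88)/(18.1/√325) = 0.996. Critical value: ±1.645. Since |0.996| ≤ 1.645, Fail to reject H₀.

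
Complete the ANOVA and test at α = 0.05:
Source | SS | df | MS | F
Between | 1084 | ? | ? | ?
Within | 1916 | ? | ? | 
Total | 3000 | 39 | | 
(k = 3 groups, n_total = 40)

df_between = 2, df_within = 37. MS_between = 542.0, MS_within = 51.78. F = 10.467, F_crit ≈ 3.252. Reject H₀.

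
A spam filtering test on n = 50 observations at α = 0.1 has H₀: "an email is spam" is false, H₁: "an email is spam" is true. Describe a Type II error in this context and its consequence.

Type II error: failing to reject H₀ when it is false — concluding that an email is spam is not supported when in fact it is. Consequence: a spam email lands in the inbox.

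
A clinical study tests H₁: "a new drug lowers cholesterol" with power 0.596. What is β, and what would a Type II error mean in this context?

β = 1 - power = 1 - 0.596 = 0.404. A Type II error is failing to reject H₀ when H₀ is false (false negative) — here, failing to conclude that a new drug lowers cholesterol when in fact it is true. Consequence: shelving an effective drug — patients miss out on a treatment that would have helped.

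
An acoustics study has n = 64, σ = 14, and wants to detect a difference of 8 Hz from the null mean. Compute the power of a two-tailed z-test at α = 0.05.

SE = σ/√n = 14/√64 = 1.75. Non-centrality λ = d/SE = 8/1.75 = 4.571. Power ≈ Φ(λ - z_{α/2}) = Φ(4.571 - 1.96) = Φ(2.611) = 0.995.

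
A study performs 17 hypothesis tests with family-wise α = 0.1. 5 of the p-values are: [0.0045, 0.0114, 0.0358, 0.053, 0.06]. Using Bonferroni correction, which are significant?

Bonferroni α = 0.1/17 = 0.00588. Significant p-values: [0.0045]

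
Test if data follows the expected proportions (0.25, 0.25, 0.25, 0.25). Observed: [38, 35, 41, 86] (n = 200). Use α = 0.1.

Expected: [50.0, 50.0, 50.0, 50.0]. χ² = 34.92. df = 3, critical = 6.251. Reject H₀.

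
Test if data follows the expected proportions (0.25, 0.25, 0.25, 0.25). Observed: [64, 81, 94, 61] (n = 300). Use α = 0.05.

Expected: [75.0, 75.0, 75.0, 75.0]. χ² = 9.52. df = 3, critical = 7.815. Reject H₀.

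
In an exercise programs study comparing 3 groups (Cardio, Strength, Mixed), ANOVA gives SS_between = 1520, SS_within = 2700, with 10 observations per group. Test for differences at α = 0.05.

df_between = 2, df_within = 27. F = MS_between/MS_within = 760.0/100.0 = 7.6. F_crit ≈ 3.354. Reject H₀. At least one mean differs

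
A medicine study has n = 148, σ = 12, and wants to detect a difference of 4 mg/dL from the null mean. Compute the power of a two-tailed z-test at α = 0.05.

SE = σ/√n = 12/√148 = 0.986. Non-centrality λ = d/SE = 4/0.986 = 4.055. Power ≈ Φ(λ - z_{α/2}) = Φ(4.055 - 1.96) = Φ(2.095) = 0.982.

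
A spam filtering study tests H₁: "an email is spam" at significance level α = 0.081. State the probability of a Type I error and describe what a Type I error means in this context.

P(Type I error) = α = 0.081. A Type I error is rejecting H₀ when H₀ is actually true (false positive) — here, concluding that an email is spam when in fact this is not the case. Consequence: a legitimate email is sent to the spam folder and the user misses it.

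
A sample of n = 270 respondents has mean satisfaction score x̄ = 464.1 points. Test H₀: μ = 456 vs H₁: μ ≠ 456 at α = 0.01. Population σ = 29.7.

z = (x̄ - μ₀)/(σ/√n) = (464.1 - 456)/(29.7/√270) = 4.481. Critical value: ±2.576. Since |4.481| > 2.576, Reject H₀.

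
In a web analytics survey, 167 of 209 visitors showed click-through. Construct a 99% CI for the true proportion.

p̂ = 0.799. CI = p̂ ± z*√(p̂(1-p̂)/n) = (0.728, 0.87)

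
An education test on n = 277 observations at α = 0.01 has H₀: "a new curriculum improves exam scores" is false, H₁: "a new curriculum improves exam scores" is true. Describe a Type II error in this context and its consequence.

Type II error: failing to reject H₀ when it is false — concluding that a new curriculum improves exam scores is not supported when in fact it is. Consequence: keeping the old curriculum when the new one would have helped students.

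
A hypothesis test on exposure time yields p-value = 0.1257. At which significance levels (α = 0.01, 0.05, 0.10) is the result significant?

p = 0.1257. Not significant at any of the given levels.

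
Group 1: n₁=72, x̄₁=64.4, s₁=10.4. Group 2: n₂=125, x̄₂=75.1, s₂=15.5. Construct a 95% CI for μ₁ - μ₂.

Difference = -10.7. SE = √(10.4²/72 + 15.5²/125) = 1.85. CI = (-14.33, -7.07)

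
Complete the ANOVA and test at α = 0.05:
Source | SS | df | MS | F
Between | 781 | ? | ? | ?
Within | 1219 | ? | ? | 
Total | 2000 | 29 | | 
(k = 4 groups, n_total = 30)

df_between = 3, df_within = 26. MS_between = 260.33, MS_within = 46.88. F = 5.553, F_crit ≈ 2.975. Reject H₀.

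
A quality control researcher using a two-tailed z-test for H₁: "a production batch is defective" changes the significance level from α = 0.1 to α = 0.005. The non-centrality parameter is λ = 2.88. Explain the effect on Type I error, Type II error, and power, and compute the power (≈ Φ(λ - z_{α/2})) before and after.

Decreasing α from 0.1 to 0.005:
• Type I error rate decreases (α is the Type I rate by definition).
• Critical value moves from z_{α/2} = 1.645 to 2.807, so power = Φ(λ - z_{α/2}) goes from Φ(2.88 - 1.645) = 0.892 to Φ(2.88 - 2.807) = 0.529.
• Type II error rate β = 1 - power therefore increases (0.108 → 0.471).
Appropriate when false positives are costly — here, scrapping a good batch — wasted material and cost for no reason.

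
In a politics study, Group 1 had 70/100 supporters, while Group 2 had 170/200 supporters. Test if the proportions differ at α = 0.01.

p̂₁ = 0.7, p̂₂ = 0.85, pooled p̂ = 0.8. z = -3.062. Critical: ±2.576. Reject H₀.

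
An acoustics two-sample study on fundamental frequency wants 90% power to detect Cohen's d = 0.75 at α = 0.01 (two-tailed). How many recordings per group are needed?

z_{α/2} = 2.576, z_β = Φ⁻¹(0.9) = 1.282. For medium effect (d = 0.75): n per group = 2(z_{α/2} + z_β)²/d² = 2(2.576 + 1.282)²/0.75² = 52.9 → 53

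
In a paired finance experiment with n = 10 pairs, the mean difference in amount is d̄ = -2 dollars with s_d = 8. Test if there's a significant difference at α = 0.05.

t = d̄/(s_d/√n) = -2/(8/√10) = -0.791. df = 9, critical t = ±2.262. Fail to reject H₀.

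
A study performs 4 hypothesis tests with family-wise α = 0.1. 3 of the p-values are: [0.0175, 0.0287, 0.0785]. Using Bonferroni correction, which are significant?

Bonferroni α = 0.1/4 = 0.025. Significant p-values: [0.0175]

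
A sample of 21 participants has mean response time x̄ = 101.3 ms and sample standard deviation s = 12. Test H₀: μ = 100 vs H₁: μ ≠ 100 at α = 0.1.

t = (x̄ - μ₀)/(s/√n) = (101.3 - 100)/(12/√21) = 0.496. df = 20, critical t = ±1.725. Fail to reject H₀.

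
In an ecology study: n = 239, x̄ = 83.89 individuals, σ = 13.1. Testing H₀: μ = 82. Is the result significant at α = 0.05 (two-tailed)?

z = (83.89 - 82)/(13.1/√239) = 2.23. Since |z| > 1.96, significant at α = 0.05.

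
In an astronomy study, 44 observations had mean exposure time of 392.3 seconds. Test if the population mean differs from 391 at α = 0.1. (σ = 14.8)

z = (x̄ - μ₀)/(σ/√n) = (392.3 - 391)/(14.8/√44) = 0.583. Critical value: ±1.645. Since |0.583| ≤ 1.645, Fail to reject H₀.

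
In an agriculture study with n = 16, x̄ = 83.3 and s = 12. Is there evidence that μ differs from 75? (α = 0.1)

t = (x̄ - μ₀)/(s/√n) = (83.3 - 75)/(12/√16) = 2.767. df = 15, critical t = ±1.753. Reject H₀.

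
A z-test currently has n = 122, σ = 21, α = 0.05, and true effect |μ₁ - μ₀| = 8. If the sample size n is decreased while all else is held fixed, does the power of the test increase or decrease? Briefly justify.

Power decreases: a smaller n inflates the standard error σ/√n, pulling the sampling distribution under H₁ back toward the critical value.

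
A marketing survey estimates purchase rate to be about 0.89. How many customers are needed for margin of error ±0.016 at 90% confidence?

n = z²p(1-p)/E² = 1.645²×0.89×0.11/0.016² = 1034.8 → n = 1035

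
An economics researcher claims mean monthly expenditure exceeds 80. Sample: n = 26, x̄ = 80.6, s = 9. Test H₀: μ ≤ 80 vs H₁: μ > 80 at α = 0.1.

t = (80.6 - 80)/(9/√26) = 0.34, df = 25. Critical t = 1.316. Fail to reject H₀.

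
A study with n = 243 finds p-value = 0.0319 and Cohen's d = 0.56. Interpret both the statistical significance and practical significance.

Statistically significant (p = 0.0319 < 0.05). Cohen's d = 0.56 indicates a medium effect size. Both statistical and practical significance should be considered.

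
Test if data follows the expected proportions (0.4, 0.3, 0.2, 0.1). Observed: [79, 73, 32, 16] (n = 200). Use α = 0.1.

Expected: [80.0, 60.0, 40.0, 20.0]. χ² = 5.229. df = 3, critical = 6.251. Fail to reject H₀.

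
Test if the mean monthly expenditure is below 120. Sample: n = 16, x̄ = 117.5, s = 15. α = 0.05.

t = (117.5 - 120)/(15/√16) = -0.667, df = 15. Critical t = -1.753. Fail to reject H₀.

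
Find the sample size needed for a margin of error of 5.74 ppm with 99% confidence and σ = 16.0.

n = (z*σ/E)² = (2.576×16.0/5.74)² = 51.6 → n = 52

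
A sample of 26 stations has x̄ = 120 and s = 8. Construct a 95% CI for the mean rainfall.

CI = x̄ ± t*(s/√n) = 120 ± 2.06(8/√26) = (116.77, 123.23)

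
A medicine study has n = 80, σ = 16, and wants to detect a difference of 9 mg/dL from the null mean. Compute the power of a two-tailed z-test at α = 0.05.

SE = σ/√n = 16/√80 = 1.789. Non-centrality λ = d/SE = 9/1.789 = 5.031. Power ≈ Φ(λ - z_{α/2}) = Φ(5.031 - 1.96) = Φ(3.071) = 0.999.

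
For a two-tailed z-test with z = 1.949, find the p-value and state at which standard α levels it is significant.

p = 2·P(Z > |1.949|) = 2·(1 - Φ(1.949)) ≈ 0.0513. Significant at α = 0.1.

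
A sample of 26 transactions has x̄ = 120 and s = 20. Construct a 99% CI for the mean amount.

CI = x̄ ± t*(s/√n) = 120 ± 2.787(20/√26) = (109.07, 130.93)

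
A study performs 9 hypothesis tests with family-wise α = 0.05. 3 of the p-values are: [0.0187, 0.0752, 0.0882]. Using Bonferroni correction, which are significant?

Bonferroni α = 0.05/9 = 0.00556. None of the given p-values are significant.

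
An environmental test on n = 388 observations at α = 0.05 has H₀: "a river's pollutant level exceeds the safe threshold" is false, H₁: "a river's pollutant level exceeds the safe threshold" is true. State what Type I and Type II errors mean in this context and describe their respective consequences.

Type I (false positive): concluding that a river's pollutant level exceeds the safe threshold when it is not — shutting down a compliant factory unnecessarily. Type II (false negative): failing to conclude that a river's pollutant level exceeds the safe threshold when it is — allowing unsafe pollution to continue. Which is costlier depends on domain priorities and is a judgement call rather than a statistical fact.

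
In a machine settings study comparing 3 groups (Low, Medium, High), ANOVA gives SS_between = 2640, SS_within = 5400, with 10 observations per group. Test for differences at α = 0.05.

df_between = 2, df_within = 27. F = MS_between/MS_within = 1320.0/200.0 = 6.6. F_crit ≈ 3.354. Reject H₀. At least one mean differs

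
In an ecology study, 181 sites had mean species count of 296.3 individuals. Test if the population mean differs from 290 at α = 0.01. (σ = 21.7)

z = (x̄ - μ₀)/(σ/√n) = (296.3 - 290)/(21.7/√181) = 3.906. Critical value: ±2.576. Since |3.906| > 2.576, Reject H₀.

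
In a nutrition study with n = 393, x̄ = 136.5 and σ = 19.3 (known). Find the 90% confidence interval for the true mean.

CI = x̄ ± z*(σ/√n) = 136.5 ± 1.645(19.3/√393) = 136.5 ± 1.6 = (134.9, 138.1)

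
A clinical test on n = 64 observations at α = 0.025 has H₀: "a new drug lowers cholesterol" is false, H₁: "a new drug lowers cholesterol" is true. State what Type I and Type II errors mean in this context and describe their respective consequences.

Type I (false positive): concluding that a new drug lowers cholesterol when it is not — approving an ineffective drug — patients take a useless medication and may skip effective alternatives. Type II (false negative): failing to conclude that a new drug lowers cholesterol when it is — shelving an effective drug — patients miss out on a treatment that would have helped. Which is costlier depends on domain priorities and is a judgement call rather than a statistical fact.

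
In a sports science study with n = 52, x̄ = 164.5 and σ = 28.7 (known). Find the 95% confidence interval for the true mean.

CI = x̄ ± z*(σ/√n) = 164.5 ± 1.96(28.7/√52) = 164.5 ± 7.8 = (156.7, 172.3)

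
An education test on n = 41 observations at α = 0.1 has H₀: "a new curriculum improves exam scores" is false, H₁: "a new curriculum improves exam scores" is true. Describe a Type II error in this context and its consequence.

Type II error: failing to reject H₀ when it is false — concluding that a new curriculum improves exam scores is not supported when in fact it is. Consequence: keeping the old curriculum when the new one would have helped students.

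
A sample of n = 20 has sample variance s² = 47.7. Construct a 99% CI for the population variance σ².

df = 19. χ²_{0.005} = 38.582, χ²_{0.995} = 6.844. CI for σ² = ((n-1)s²/χ²_{α/2}, (n-1)s²/χ²_{1-α/2}) = (19·47.7/38.582, 19·47.7/6.844) = (23.49, 132.42)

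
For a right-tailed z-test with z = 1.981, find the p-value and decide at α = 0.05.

p = P(Z > 1.981) = 1 - Φ(1.981) ≈ 0.0238. Since p < 0.05, reject H₀ (significant) at α = 0.05.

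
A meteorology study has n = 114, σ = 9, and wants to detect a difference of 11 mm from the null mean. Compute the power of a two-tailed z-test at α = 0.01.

SE = σ/√n = 9/√114 = 0.843. Non-centrality λ = d/SE = 11/0.843 = 13.05. Power ≈ Φ(λ - z_{α/2}) = Φ(13.05 - 2.576) = Φ(10.474) = 1.0.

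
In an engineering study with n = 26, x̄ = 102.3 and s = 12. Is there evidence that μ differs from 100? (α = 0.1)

t = (x̄ - μ₀)/(s/√n) = (102.3 - 100)/(12/√26) = 0.977. df = 25, critical t = ±1.708. Fail to reject H₀.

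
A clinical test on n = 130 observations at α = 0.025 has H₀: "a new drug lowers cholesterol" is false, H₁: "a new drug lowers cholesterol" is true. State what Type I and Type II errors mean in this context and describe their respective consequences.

Type I (false positive): concluding that a new drug lowers cholesterol when it is not — approving an ineffective drug — patients take a useless medication and may skip effective alternatives. Type II (false negative): failing to conclude that a new drug lowers cholesterol when it is — shelving an effective drug — patients miss out on a treatment that would have helped. Which is costlier depends on domain priorities and is a judgement call rather than a statistical fact.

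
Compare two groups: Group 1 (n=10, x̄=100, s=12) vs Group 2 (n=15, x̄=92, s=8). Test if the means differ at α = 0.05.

Pooled sp = 9.76. t = 2.007, df = 23. Critical t = ±2.069. Fail to reject H₀.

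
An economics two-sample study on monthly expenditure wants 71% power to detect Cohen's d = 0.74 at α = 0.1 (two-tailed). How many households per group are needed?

z_{α/2} = 1.645, z_β = Φ⁻¹(0.71) = 0.553. For medium effect (d = 0.74): n per group = 2(z_{α/2} + z_β)²/d² = 2(1.645 + 0.553)²/0.74² = 17.6 → 18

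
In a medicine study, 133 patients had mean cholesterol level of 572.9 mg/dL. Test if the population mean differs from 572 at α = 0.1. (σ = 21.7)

z = (x̄ - μ₀)/(σ/√n) = (572.9 - 572)/(21.7/√133) = 0.478. Critical value: ±1.645. Since |0.478| ≤ 1.645, Fail to reject H₀.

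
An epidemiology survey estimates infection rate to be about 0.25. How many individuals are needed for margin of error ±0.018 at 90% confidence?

n = z²p(1-p)/E² = 1.645²×0.25×0.75/0.018² = 1566.0 → n = 1566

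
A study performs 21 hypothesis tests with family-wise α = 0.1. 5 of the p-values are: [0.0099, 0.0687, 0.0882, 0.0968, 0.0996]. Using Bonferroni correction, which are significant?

Bonferroni α = 0.1/21 = 0.00476. None of the given p-values are significant.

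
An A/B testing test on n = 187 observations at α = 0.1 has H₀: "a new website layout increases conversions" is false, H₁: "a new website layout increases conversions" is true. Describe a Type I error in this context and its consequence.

Type I error: rejecting H₀ when it is true — concluding that a new website layout increases conversions when in fact it is not. Consequence: rolling out a layout that doesn't actually help — wasted engineering effort.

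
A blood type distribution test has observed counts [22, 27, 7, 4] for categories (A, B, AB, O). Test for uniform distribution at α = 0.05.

Expected = 15 each. χ² = Σ(O-E)²/E = 25.2. df = 3, critical value = 7.815. Reject H₀.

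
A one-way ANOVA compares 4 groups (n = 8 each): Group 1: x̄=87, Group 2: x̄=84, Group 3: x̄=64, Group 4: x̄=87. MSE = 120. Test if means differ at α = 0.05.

Grand mean = 80.5. SS_between = 2952.0, MS_between = 984.0. F = 8.2, F_crit ≈ 2.947. Reject H₀.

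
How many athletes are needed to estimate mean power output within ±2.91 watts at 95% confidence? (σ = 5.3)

n = (z*σ/E)² = (1.96×5.3/2.91)² = 12.7 → n = 13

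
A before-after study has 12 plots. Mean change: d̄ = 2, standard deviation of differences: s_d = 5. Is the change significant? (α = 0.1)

t = d̄/(s_d/√n) = 2/(5/√12) = 1.386. df = 11, critical t = ±1.796. Fail to reject H₀.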